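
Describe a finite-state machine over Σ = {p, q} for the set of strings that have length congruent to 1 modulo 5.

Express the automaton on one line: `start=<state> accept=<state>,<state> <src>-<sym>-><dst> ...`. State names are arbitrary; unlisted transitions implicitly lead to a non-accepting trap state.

Only the length mod 5 matters, so use a 5-cycle: from any state, every input symbol moves to the next state, wrapping E back to A. Mark B accepting.
A 5-state machine:
       p  q 
>  A   B  B 
 * B   C  C 
   C   D  D 
   D   E  E 
   E   A  A 
(> = start, * = accepting)

start=A accept=B A-p->B A-q->B B-p->C B-q->C C-p->D C-q->D D-p->E D-q->E E-p->A E-q->A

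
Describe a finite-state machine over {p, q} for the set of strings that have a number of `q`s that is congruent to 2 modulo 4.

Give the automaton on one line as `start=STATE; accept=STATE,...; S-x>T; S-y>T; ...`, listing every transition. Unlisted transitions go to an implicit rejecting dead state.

Keep the running count of `q`s modulo 4: each `q` advances along the cycle s0 → s1 → s2 → s3 → s0 while other symbols loop. Accept at s2.
4 states suffice.
        p   q  
>  s0   s0  s1 
   s1   s1  s2 
 * s2   s2  s3 
   s3   s3  s0 
(> = start, * = accepting)

start=s0; accept=s2; s0-p>s0; s0-q>s1; s1-p>s1; s1-q>s2; s2-p>s2; s2-q>s3; s3-p>s3; s3-q>s0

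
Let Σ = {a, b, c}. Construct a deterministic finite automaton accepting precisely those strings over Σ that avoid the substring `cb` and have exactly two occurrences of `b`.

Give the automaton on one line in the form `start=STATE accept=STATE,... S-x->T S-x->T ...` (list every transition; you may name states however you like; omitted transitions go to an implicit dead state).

Handle the two conditions separately and then intersect. The first has 3 states tracking partial matches of the forbidden pattern `cb`; the second has 4 states tracking the count of `b`s, saturating at 3. A product state is a pair (one from each), accepting exactly when both do.
11 states suffice.
          a    b    c  
>  s0     s0   s1   s2 
   s1     s1   s3   s4 
   s2     s0   s5   s2 
 * s3     s3   s6   s7 
   s4     s1   s8   s4 
   s5     s5   s8   s5 
   s6     s6   s6   s9 
 * s7     s3  s10   s7 
   s8     s8  s10   s8 
   s9     s6  s10   s9 
   s10   s10  s10  s10 
(> = start, * = accepting)

start=s0 accept=s3,s7 s0-a->s0 s0-b->s1 s0-c->s2 s1-a->s1 s1-b->s3 s1-c->s4 s2-a->s0 s2-b->s5 s2-c->s2 s3-a->s3 s3-b->s6 s3-c->s7 s4-a->s1 s4-b->s8 s4-c->s4 s5-a->s5 s5-b->s8 s5-c->s5 s6-a->s6 s6-b->s6 s6-c->s9 s7-a->s3 s7-b->s10 s7-c->s7 s8-a->s8 s8-b->s10 s8-c->s8 s9-a->s6 s9-b->s10 s9-c->s9 s10-a->s10 s10-b->s10 s10-c->s10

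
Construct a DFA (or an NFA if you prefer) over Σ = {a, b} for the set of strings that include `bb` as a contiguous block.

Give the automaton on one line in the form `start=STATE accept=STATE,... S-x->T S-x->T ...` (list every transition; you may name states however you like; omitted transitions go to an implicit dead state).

States q0..q1 record the length of the longest prefix of `bb` that matches the current input suffix. Reaching q2 means `bb` has been seen, and we stay there forever. Accept from q2.
3 states suffice.
        a   b  
>  q0   q0  q1 
   q1   q0  q2 
 * q2   q2  q2 
(> = start, * = accepting)

start=q0 accept=q2 q0-a->q0 q0-b->q1 q1-a->q0 q1-b->q2 q2-a->q2 q2-b->q2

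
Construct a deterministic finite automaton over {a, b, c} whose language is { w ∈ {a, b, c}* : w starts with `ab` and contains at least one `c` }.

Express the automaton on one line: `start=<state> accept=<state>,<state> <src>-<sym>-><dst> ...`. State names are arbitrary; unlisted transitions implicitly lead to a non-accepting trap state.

start=q0 accept=q4 q0-a->q1 q0-b->q2 q0-c->q2 q1-a->q2 q1-b->q3 q1-c->q2 q2-a->q2 q2-b->q2 q2-c->q2 q3-a->q3 q3-b->q3 q3-c->q4 q4-a->q4 q4-b->q4 q4-c->q4

Handle the two conditions separately and then intersect. The first has 4 states tracking whether the input so far still matches the prefix `ab`; the second has 3 states tracking the count of `c`s, saturating at 2. A product state is a pair (one from each), accepting exactly when both do. Equivalent product states are then merged.
With 5 states:
        a   b   c  
>  q0   q1  q2  q2 
   q1   q2  q3  q2 
   q2   q2  q2  q2 
   q3   q3  q3  q4 
 * q4   q4  q4  q4 
(> = start, * = accepting)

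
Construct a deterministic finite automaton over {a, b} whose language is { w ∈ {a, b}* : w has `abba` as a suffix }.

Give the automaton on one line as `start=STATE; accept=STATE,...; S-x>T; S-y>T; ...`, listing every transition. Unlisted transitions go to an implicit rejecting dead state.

start=q0; accept=q4; q0-a>q1; q0-b>q0; q1-a>q1; q1-b>q2; q2-a>q1; q2-b>q3; q3-a>q4; q3-b>q0; q4-a>q1; q4-b>q2

Remember how much of `abba` the current input suffix matches. State q0 means no match yet; q1 means the last symbol is `a`; q2 means the last 2 symbols are `ab`; q3 means the last 3 symbols are `abb`; q4 means the last 4 symbols are `abba`. Only q4 accepts. On a mismatch, fall back to the longest proper suffix that is still a prefix of `abba`.
A 5-state machine:
        a   b  
>  q0   q1  q0 
   q1   q1  q2 
   q2   q1  q3 
   q3   q4  q0 
 * q4   q1  q2 
(> = start, * = accepting)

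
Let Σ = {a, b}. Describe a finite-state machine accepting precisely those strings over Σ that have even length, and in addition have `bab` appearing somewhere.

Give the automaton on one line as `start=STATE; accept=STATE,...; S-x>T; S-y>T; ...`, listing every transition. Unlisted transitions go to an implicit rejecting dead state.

Handle the two conditions separately and then intersect. The first has 2 states tracking the input length modulo 2; the second has 4 states tracking whether and how much of `bab` has been seen. A product state is a pair (one from each), accepting exactly when both do.
An 8-state machine:
        a   b  
>  S0   S1  S2 
   S1   S0  S3 
   S2   S4  S3 
   S3   S5  S2 
   S4   S1  S6 
   S5   S0  S7 
   S6   S7  S7 
 * S7   S6  S6 
(> = start, * = accepting)

start=S0; accept=S7; S0-a>S1; S0-b>S2; S1-a>S0; S1-b>S3; S2-a>S4; S2-b>S3; S3-a>S5; S3-b>S2; S4-a>S1; S4-b>S6; S5-a>S0; S5-b>S7; S6-a>S7; S6-b>S7; S7-a>S6; S7-b>S6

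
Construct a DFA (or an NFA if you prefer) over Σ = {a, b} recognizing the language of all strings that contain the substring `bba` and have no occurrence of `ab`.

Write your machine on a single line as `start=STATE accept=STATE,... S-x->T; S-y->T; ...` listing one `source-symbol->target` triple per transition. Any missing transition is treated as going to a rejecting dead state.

Build one automaton per condition and run them in lockstep. One (4 states) tracks whether and how much of `bba` has been seen; the other (3 states) tracks partial matches of the forbidden pattern `ab`. Each combined state is a pair, one component from each; accept when both components accept.
        a   b  
>  q0   q1  q2 
   q1   q1  q3 
   q2   q1  q4 
   q3   q5  q6 
   q4   q7  q4 
   q5   q5  q3 
   q6   q8  q6 
 * q7   q7  q8 
   q8   q8  q8 
(> = start, * = accepting)

start=q0; accept=q7; q0-a->q1; q0-b->q2; q1-a->q1; q1-b->q3; q2-a->q1; q2-b->q4; q3-a->q5; q3-b->q6; q4-a->q7; q4-b->q4; q5-a->q5; q5-b->q3; q6-a->q8; q6-b->q6; q7-a->q7; q7-b->q8; q8-a->q8; q8-b->q8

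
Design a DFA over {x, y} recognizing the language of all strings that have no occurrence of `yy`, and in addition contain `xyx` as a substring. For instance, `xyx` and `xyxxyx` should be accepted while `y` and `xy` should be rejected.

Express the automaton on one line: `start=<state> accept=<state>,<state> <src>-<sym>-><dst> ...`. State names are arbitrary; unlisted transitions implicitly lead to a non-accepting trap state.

start=s0 accept=s5,s7 s0-x->s1 s0-y->s2 s1-x->s1 s1-y->s3 s2-x->s1 s2-y->s4 s3-x->s5 s3-y->s4 s4-x->s6 s4-y->s4 s5-x->s5 s5-y->s7 s6-x->s6 s6-y->s8 s7-x->s5 s7-y->s9 s8-x->s9 s8-y->s4 s9-x->s9 s9-y->s9

Handle the two conditions separately and then intersect. One (3 states) tracks partial matches of the forbidden pattern `yy`; the other (4 states) tracks whether and how much of `xyx` has been seen. Each combined state is a pair, one component from each; accept when both components accept.
A 10-state machine:
        x   y  
>  s0   s1  s2 
   s1   s1  s3 
   s2   s1  s4 
   s3   s5  s4 
   s4   s6  s4 
 * s5   s5  s7 
   s6   s6  s8 
 * s7   s5  s9 
   s8   s9  s4 
   s9   s9  s9 
(> = start, * = accepting)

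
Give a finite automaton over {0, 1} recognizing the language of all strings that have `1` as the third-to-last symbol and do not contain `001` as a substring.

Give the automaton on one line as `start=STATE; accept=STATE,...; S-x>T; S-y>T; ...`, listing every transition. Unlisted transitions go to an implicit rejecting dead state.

start=q0; accept=q6,q7,q8,q9; q0-0>q1; q0-1>q2; q1-0>q3; q1-1>q2; q2-0>q4; q2-1>q5; q3-0>q3; q3-1>q3; q4-0>q6; q4-1>q7; q5-0>q8; q5-1>q9; q6-0>q3; q6-1>q3; q7-0>q4; q7-1>q5; q8-0>q6; q8-1>q7; q9-0>q8; q9-1>q9

Build one automaton per condition and run them in lockstep. One (15 states) tracks the last 3 symbols read; the other (4 states) tracks partial matches of the forbidden pattern `001`. Each combined state is a pair, one component from each; accept when both components accept. Minimizing collapses redundant product states.
10 states suffice.
        0   1  
>  q0   q1  q2 
   q1   q3  q2 
   q2   q4  q5 
   q3   q3  q3 
   q4   q6  q7 
   q5   q8  q9 
 * q6   q3  q3 
 * q7   q4  q5 
 * q8   q6  q7 
 * q9   q8  q9 
(> = start, * = accepting)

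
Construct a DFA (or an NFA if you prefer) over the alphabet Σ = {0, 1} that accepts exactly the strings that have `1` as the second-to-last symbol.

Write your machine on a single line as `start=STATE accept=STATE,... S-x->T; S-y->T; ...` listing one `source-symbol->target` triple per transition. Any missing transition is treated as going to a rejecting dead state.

start=q0; accept=q5,q6; q0-0->q1; q0-1->q2; q1-0->q3; q1-1->q4; q2-0->q5; q2-1->q6; q3-0->q3; q3-1->q4; q4-0->q5; q4-1->q6; q5-0->q3; q5-1->q4; q6-0->q5; q6-1->q6

A DFA must remember the last 2 symbols (since which symbol is second-to-last isn't known until the input ends). Use one state per possible window of the last ≤2 symbols; accept from those whose window starts with `1`.
With 7 states:
        0   1  
>  q0   q1  q2 
   q1   q3  q4 
   q2   q5  q6 
   q3   q3  q4 
   q4   q5  q6 
 * q5   q3  q4 
 * q6   q5  q6 
(> = start, * = accepting)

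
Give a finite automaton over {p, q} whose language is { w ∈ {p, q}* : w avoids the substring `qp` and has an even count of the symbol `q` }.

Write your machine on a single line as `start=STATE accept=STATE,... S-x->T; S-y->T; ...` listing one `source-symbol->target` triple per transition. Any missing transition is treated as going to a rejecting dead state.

start=A; accept=A,D; A-p->A; A-q->B; B-p->C; B-q->D; C-p->C; C-q->C; D-p->C; D-q->B

Build one automaton per condition and run them in lockstep. The first has 3 states tracking partial matches of the forbidden pattern `qp`; the second has 2 states tracking the count of `q`s modulo 2. A product state is a pair (one from each), accepting exactly when both do. After merging equivalent states the machine shrinks.
       p  q 
>* A   A  B 
   B   C  D 
   C   C  C 
 * D   C  B 
(> = start, * = accepting)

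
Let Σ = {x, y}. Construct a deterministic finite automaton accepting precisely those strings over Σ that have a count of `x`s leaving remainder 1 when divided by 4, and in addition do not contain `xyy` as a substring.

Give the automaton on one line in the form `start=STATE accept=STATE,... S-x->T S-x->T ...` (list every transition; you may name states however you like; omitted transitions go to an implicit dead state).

start=s0 accept=s1,s3 s0-x->s1 s0-y->s0 s1-x->s2 s1-y->s3 s2-x->s4 s2-y->s5 s3-x->s2 s3-y->s6 s4-x->s7 s4-y->s8 s5-x->s4 s5-y->s6 s6-x->s6 s6-y->s6 s7-x->s1 s7-y->s9 s8-x->s7 s8-y->s6 s9-x->s1 s9-y->s6

Build one automaton per condition and run them in lockstep. The first has 4 states tracking the count of `x`s modulo 4; the second has 4 states tracking partial matches of the forbidden pattern `xyy`. A product state is a pair (one from each), accepting exactly when both do. Minimizing collapses redundant product states.
        x   y  
>  s0   s1  s0 
 * s1   s2  s3 
   s2   s4  s5 
 * s3   s2  s6 
   s4   s7  s8 
   s5   s4  s6 
   s6   s6  s6 
   s7   s1  s9 
   s8   s7  s6 
   s9   s1  s6 
(> = start, * = accepting)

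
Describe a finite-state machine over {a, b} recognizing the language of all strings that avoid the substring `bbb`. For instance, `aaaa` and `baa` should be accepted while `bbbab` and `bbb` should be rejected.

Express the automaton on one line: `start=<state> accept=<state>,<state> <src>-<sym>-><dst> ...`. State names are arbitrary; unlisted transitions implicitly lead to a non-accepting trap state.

Track partial matches of the forbidden pattern `bbb`. State S3 is a dead state reached once `bbb` has occurred; every other state accepts. S0 means no part of `bbb` is currently matched.
With 4 states:
        a   b  
>* S0   S0  S1 
 * S1   S0  S2 
 * S2   S0  S3 
   S3   S3  S3 
(> = start, * = accepting)

start=S0 accept=S0,S1,S2 S0-a->S0 S0-b->S1 S1-a->S0 S1-b->S2 S2-a->S0 S2-b->S3 S3-a->S3 S3-b->S3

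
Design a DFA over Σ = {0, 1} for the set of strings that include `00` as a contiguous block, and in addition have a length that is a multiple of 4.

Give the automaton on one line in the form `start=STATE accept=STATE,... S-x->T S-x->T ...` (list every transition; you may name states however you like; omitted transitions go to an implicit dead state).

start=q0 accept=q9 q0-0->q1 q0-1->q2 q1-0->q3 q1-1->q4 q2-0->q5 q2-1->q4 q3-0->q6 q3-1->q6 q4-0->q7 q4-1->q8 q5-0->q6 q5-1->q8 q6-0->q9 q6-1->q9 q7-0->q9 q7-1->q0 q8-0->q10 q8-1->q0 q9-0->q11 q9-1->q11 q10-0->q11 q10-1->q2 q11-0->q3 q11-1->q3

Build one automaton per condition and run them in lockstep. One (3 states) tracks whether and how much of `00` has been seen; the other (4 states) tracks the input length modulo 4. Each combined state is a pair, one component from each; accept when both components accept.
A 12-state machine:
          0    1  
>  q0     q1   q2 
   q1     q3   q4 
   q2     q5   q4 
   q3     q6   q6 
   q4     q7   q8 
   q5     q6   q8 
   q6     q9   q9 
   q7     q9   q0 
   q8    q10   q0 
 * q9    q11  q11 
   q10   q11   q2 
   q11    q3   q3 
(> = start, * = accepting)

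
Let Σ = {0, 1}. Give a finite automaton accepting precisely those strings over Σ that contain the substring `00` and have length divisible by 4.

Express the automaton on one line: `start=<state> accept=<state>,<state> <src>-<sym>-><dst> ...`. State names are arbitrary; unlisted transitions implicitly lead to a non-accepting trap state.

start=A accept=J A-0->B A-1->C B-0->D B-1->E C-0->F C-1->E D-0->G D-1->G E-0->H E-1->I F-0->G F-1->I G-0->J G-1->J H-0->J H-1->A I-0->K I-1->A J-0->L J-1->L K-0->L K-1->C L-0->D L-1->D

Handle the two conditions separately and then intersect. One (3 states) tracks whether and how much of `00` has been seen; the other (4 states) tracks the input length modulo 4. Each combined state is a pair, one component from each; accept when both components accept.
With 12 states:
       0  1 
>  A   B  C 
   B   D  E 
   C   F  E 
   D   G  G 
   E   H  I 
   F   G  I 
   G   J  J 
   H   J  A 
   I   K  A 
 * J   L  L 
   K   L  C 
   L   D  D 
(> = start, * = accepting)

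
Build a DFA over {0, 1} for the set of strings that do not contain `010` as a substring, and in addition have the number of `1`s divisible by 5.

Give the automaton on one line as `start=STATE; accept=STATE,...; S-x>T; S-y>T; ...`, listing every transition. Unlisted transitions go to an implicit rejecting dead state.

start=s0; accept=s0,s1,s18; s0-0>s1; s0-1>s2; s1-0>s1; s1-1>s3; s2-0>s4; s2-1>s5; s3-0>s6; s3-1>s5; s4-0>s4; s4-1>s7; s5-0>s8; s5-1>s9; s6-0>s6; s6-1>s10; s7-0>s10; s7-1>s9; s8-0>s8; s8-1>s11; s9-0>s12; s9-1>s13; s10-0>s10; s10-1>s14; s11-0>s14; s11-1>s13; s12-0>s12; s12-1>s15; s13-0>s16; s13-1>s0; s14-0>s14; s14-1>s17; s15-0>s17; s15-1>s0; s16-0>s16; s16-1>s18; s17-0>s17; s17-1>s19; s18-0>s19; s18-1>s2; s19-0>s19; s19-1>s6

Run two small machines in parallel and take their product. One (4 states) tracks partial matches of the forbidden pattern `010`; the other (5 states) tracks the count of `1`s modulo 5. Each combined state is a pair, one component from each; accept when both components accept.
A 20-state machine:
          0    1  
>* s0     s1   s2 
 * s1     s1   s3 
   s2     s4   s5 
   s3     s6   s5 
   s4     s4   s7 
   s5     s8   s9 
   s6     s6  s10 
   s7    s10   s9 
   s8     s8  s11 
   s9    s12  s13 
   s10   s10  s14 
   s11   s14  s13 
   s12   s12  s15 
   s13   s16   s0 
   s14   s14  s17 
   s15   s17   s0 
   s16   s16  s18 
   s17   s17  s19 
 * s18   s19   s2 
   s19   s19   s6 
(> = start, * = accepting)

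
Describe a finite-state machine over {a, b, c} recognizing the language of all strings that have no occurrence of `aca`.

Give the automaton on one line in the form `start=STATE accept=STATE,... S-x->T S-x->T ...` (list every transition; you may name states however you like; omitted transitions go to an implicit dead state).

start=s0 accept=s0,s1,s2 s0-a->s1 s0-b->s0 s0-c->s0 s1-a->s1 s1-b->s0 s1-c->s2 s2-a->s3 s2-b->s0 s2-c->s0 s3-a->s3 s3-b->s3 s3-c->s3

This is the complement of 'contains `aca`'. Use the same substring-matching states — s0 through s3 holding how much of `aca` has just been matched — but flip the accepting set: everything except the trap s3 accepts.
4 states suffice.
        a   b   c  
>* s0   s1  s0  s0 
 * s1   s1  s0  s2 
 * s2   s3  s0  s0 
   s3   s3  s3  s3 
(> = start, * = accepting)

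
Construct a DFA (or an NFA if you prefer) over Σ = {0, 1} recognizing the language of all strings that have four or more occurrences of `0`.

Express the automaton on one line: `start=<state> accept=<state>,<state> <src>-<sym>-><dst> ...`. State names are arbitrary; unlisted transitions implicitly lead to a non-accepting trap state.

start=A accept=E,F A-0->B A-1->A B-0->C B-1->B C-0->D C-1->C D-0->E D-1->D E-0->F E-1->E F-0->F F-1->F

Count `0`s, saturating at 5: states A through E mean 0 through 4 `0`s seen; F means more than 4. Each `0` increments (capped at F); other symbols loop. Accept from {E, F}.
6 states suffice.
       0  1 
>  A   B  A 
   B   C  B 
   C   D  C 
   D   E  D 
 * E   F  E 
 * F   F  F 
(> = start, * = accepting)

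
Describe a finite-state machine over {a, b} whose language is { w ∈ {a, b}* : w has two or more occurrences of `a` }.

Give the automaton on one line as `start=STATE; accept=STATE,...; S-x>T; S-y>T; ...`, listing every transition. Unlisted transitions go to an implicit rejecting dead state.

Only the number of `a`s matters, and only up to 3. Make a chain s0 → s1 → s2 → s3 advanced by each `a` (with s3 absorbing); every other symbol self-loops. The accepting set is {s2, s3}.
4 states suffice.
        a   b  
>  s0   s1  s0 
   s1   s2  s1 
 * s2   s3  s2 
 * s3   s3  s3 
(> = start, * = accepting)

start=s0; accept=s2,s3; s0-a>s1; s0-b>s0; s1-a>s2; s1-b>s1; s2-a>s3; s2-b>s2; s3-a>s3; s3-b>s3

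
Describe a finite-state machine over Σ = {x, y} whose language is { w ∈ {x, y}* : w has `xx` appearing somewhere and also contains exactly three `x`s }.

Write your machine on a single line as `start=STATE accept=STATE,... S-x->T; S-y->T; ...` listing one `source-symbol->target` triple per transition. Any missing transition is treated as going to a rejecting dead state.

start=q0; accept=q4; q0-x->q1; q0-y->q0; q1-x->q2; q1-y->q3; q2-x->q4; q2-y->q2; q3-x->q5; q3-y->q3; q4-x->q6; q4-y->q4; q5-x->q4; q5-y->q6; q6-x->q6; q6-y->q6

Run two small machines in parallel and take their product. One (3 states) tracks whether and how much of `xx` has been seen; the other (5 states) tracks the count of `x`s, saturating at 4. Each combined state is a pair, one component from each; accept when both components accept. Equivalent product states are then merged.
        x   y  
>  q0   q1  q0 
   q1   q2  q3 
   q2   q4  q2 
   q3   q5  q3 
 * q4   q6  q4 
   q5   q4  q6 
   q6   q6  q6 
(> = start, * = accepting)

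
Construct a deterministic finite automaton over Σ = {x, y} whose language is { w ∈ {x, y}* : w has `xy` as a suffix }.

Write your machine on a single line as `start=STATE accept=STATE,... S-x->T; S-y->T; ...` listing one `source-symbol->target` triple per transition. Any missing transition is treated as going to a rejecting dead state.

start=q0; accept=q2; q0-x->q1; q0-y->q0; q1-x->q1; q1-y->q2; q2-x->q1; q2-y->q0

Remember how much of `xy` the current input suffix matches. State q0 means no match yet; q1 means the last symbol is `x`; q2 means the last 2 symbols are `xy`. Only q2 accepts. On a mismatch, fall back to the longest proper suffix that is still a prefix of `xy`.
        x   y  
>  q0   q1  q0 
   q1   q1  q2 
 * q2   q1  q0 
(> = start, * = accepting)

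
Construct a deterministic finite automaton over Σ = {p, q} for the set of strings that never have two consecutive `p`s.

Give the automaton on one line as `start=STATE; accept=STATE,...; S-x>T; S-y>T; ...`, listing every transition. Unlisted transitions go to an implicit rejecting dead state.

This is the complement of 'contains `pp`'. Use the same substring-matching states — A through C holding how much of `pp` has just been matched — but flip the accepting set: everything except the trap C accepts.
With 3 states:
       p  q 
>* A   B  A 
 * B   C  A 
   C   C  C 
(> = start, * = accepting)

start=A; accept=A,B; A-p>B; A-q>A; B-p>C; B-q>A; C-p>C; C-q>C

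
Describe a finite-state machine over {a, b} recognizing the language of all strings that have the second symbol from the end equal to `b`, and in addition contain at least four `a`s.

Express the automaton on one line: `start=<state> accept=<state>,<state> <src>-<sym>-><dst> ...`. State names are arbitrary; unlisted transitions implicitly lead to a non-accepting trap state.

start=q0 accept=q17,q20,q21,q22 q0-a->q1 q0-b->q2 q1-a->q3 q1-b->q4 q2-a->q5 q2-b->q6 q3-a->q7 q3-b->q8 q4-a->q9 q4-b->q10 q5-a->q3 q5-b->q4 q6-a->q5 q6-b->q6 q7-a->q11 q7-b->q12 q8-a->q13 q8-b->q14 q9-a->q7 q9-b->q8 q10-a->q9 q10-b->q10 q11-a->q15 q11-b->q16 q12-a->q17 q12-b->q18 q13-a->q11 q13-b->q12 q14-a->q13 q14-b->q14 q15-a->q15 q15-b->q19 q16-a->q20 q16-b->q21 q17-a->q15 q17-b->q16 q18-a->q17 q18-b->q18 q19-a->q20 q19-b->q22 q20-a->q15 q20-b->q19 q21-a->q20 q21-b->q21 q22-a->q20 q22-b->q22

Build one automaton per condition and run them in lockstep. One (7 states) tracks the last 2 symbols read; the other (6 states) tracks the count of `a`s, saturating at 5. Each combined state is a pair, one component from each; accept when both components accept.
With 23 states:
          a    b  
>  q0     q1   q2 
   q1     q3   q4 
   q2     q5   q6 
   q3     q7   q8 
   q4     q9  q10 
   q5     q3   q4 
   q6     q5   q6 
   q7    q11  q12 
   q8    q13  q14 
   q9     q7   q8 
   q10    q9  q10 
   q11   q15  q16 
   q12   q17  q18 
   q13   q11  q12 
   q14   q13  q14 
   q15   q15  q19 
   q16   q20  q21 
 * q17   q15  q16 
   q18   q17  q18 
   q19   q20  q22 
 * q20   q15  q19 
 * q21   q20  q21 
 * q22   q20  q22 
(> = start, * = accepting)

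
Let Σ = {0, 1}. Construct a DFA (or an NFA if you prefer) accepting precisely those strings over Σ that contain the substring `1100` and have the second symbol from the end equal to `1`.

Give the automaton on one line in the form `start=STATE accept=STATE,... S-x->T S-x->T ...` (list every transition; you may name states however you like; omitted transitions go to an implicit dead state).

Handle the two conditions separately and then intersect. The first has 5 states tracking whether and how much of `1100` has been seen; the second has 7 states tracking the last 2 symbols read. A product state is a pair (one from each), accepting exactly when both do. After merging equivalent states the machine shrinks.
8 states suffice.
        0   1  
>  s0   s0  s1 
   s1   s0  s2 
   s2   s3  s2 
   s3   s4  s1 
   s4   s4  s5 
   s5   s6  s7 
 * s6   s4  s5 
 * s7   s6  s7 
(> = start, * = accepting)

start=s0 accept=s6,s7 s0-0->s0 s0-1->s1 s1-0->s0 s1-1->s2 s2-0->s3 s2-1->s2 s3-0->s4 s3-1->s1 s4-0->s4 s4-1->s5 s5-0->s6 s5-1->s7 s6-0->s4 s6-1->s5 s7-0->s6 s7-1->s7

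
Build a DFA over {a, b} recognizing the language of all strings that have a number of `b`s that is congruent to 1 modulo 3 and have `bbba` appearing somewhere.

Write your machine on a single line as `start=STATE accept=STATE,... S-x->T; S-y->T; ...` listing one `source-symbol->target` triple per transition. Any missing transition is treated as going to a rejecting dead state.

start=q0; accept=q12; q0-a->q0; q0-b->q1; q1-a->q2; q1-b->q3; q2-a->q2; q2-b->q4; q3-a->q5; q3-b->q6; q4-a->q5; q4-b->q7; q5-a->q5; q5-b->q8; q6-a->q9; q6-b->q10; q7-a->q0; q7-b->q10; q8-a->q0; q8-b->q11; q9-a->q9; q9-b->q12; q10-a->q12; q10-b->q13; q11-a->q2; q11-b->q13; q12-a->q12; q12-b->q14; q13-a->q14; q13-b->q6; q14-a->q14; q14-b->q9

Build one automaton per condition and run them in lockstep. The first has 3 states tracking the count of `b`s modulo 3; the second has 5 states tracking whether and how much of `bbba` has been seen. A product state is a pair (one from each), accepting exactly when both do.
          a    b  
>  q0     q0   q1 
   q1     q2   q3 
   q2     q2   q4 
   q3     q5   q6 
   q4     q5   q7 
   q5     q5   q8 
   q6     q9  q10 
   q7     q0  q10 
   q8     q0  q11 
   q9     q9  q12 
   q10   q12  q13 
   q11    q2  q13 
 * q12   q12  q14 
   q13   q14   q6 
   q14   q14   q9 
(> = start, * = accepting)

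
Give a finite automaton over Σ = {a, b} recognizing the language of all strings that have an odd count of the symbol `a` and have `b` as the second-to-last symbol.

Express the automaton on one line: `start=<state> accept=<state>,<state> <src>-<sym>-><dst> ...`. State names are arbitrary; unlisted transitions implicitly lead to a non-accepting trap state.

Handle the two conditions separately and then intersect. One (2 states) tracks the count of `a`s modulo 2; the other (7 states) tracks the last 2 symbols read. Each combined state is a pair, one component from each; accept when both components accept. Minimizing collapses redundant product states.
6 states suffice.
        a   b  
>  s0   s1  s2 
   s1   s0  s3 
   s2   s4  s2 
   s3   s0  s5 
 * s4   s0  s3 
 * s5   s0  s5 
(> = start, * = accepting)

start=s0 accept=s4,s5 s0-a->s1 s0-b->s2 s1-a->s0 s1-b->s3 s2-a->s4 s2-b->s2 s3-a->s0 s3-b->s5 s4-a->s0 s4-b->s3 s5-a->s0 s5-b->s5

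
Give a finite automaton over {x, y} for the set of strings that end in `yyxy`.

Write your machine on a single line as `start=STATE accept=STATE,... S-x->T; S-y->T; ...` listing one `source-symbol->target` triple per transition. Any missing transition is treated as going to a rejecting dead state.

start=S0; accept=S4; S0-x->S0; S0-y->S1; S1-x->S0; S1-y->S2; S2-x->S3; S2-y->S2; S3-x->S0; S3-y->S4; S4-x->S0; S4-y->S2

Remember how much of `yyxy` the current input suffix matches. State S0 means no match yet; S1 means the last symbol is `y`; S2 means the last 2 symbols are `yy`; S3 means the last 3 symbols are `yyx`; S4 means the last 4 symbols are `yyxy`. Only S4 accepts. On a mismatch, fall back to the longest proper suffix that is still a prefix of `yyxy`.
5 states suffice.
        x   y  
>  S0   S0  S1 
   S1   S0  S2 
   S2   S3  S2 
   S3   S0  S4 
 * S4   S0  S2 
(> = start, * = accepting)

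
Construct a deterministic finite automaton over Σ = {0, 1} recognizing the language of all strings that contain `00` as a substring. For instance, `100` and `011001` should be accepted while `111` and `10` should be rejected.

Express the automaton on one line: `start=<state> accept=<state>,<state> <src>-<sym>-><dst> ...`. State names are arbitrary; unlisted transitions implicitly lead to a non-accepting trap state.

Track how much of `00` has been matched so far: state s0 is no progress, s2 is the absorbing accept state reached once `00` has occurred. Intermediate states record partial matches; on a mismatch, fall back to the longest reusable overlap.
With 3 states:
        0   1  
>  s0   s1  s0 
   s1   s2  s0 
 * s2   s2  s2 
(> = start, * = accepting)

start=s0 accept=s2 s0-0->s1 s0-1->s0 s1-0->s2 s1-1->s0 s2-0->s2 s2-1->s2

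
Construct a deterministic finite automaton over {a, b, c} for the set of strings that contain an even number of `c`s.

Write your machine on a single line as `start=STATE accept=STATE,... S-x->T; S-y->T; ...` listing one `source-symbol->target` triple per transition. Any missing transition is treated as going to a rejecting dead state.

Keep the running count of `c`s modulo 2: each `c` advances along the cycle s0 → s1 → s0 while other symbols loop. Accept at s0.
A 2-state machine:
        a   b   c  
>* s0   s0  s0  s1 
   s1   s1  s1  s0 
(> = start, * = accepting)

start=s0; accept=s0; s0-a->s0; s0-b->s0; s0-c->s1; s1-a->s1; s1-b->s1; s1-c->s0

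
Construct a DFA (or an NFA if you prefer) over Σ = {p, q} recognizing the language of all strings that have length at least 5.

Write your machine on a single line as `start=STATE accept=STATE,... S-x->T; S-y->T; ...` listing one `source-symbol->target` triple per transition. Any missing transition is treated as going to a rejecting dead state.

Count input length up to 6: every symbol moves from S0 toward S6, which means 'more than 5' and absorbs. Accept from {S5, S6}.
7 states suffice.
        p   q  
>  S0   S1  S1 
   S1   S2  S2 
   S2   S3  S3 
   S3   S4  S4 
   S4   S5  S5 
 * S5   S6  S6 
 * S6   S6  S6 
(> = start, * = accepting)

start=S0; accept=S5,S6; S0-p->S1; S0-q->S1; S1-p->S2; S1-q->S2; S2-p->S3; S2-q->S3; S3-p->S4; S3-q->S4; S4-p->S5; S4-q->S5; S5-p->S6; S5-q->S6; S6-p->S6; S6-q->S6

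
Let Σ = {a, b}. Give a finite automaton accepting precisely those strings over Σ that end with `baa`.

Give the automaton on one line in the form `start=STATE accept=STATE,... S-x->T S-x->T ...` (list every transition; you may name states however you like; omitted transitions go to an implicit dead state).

Let each state record the length of the longest suffix of the input read so far that is also a prefix of `baa`. S1 means the last symbol is `b`; S2 means the last 2 symbols are `ba`; S3 means the last 3 symbols are `baa`. Accept only at S3, where the string currently ends in `baa`.
A 4-state machine:
        a   b  
>  S0   S0  S1 
   S1   S2  S1 
   S2   S3  S1 
 * S3   S0  S1 
(> = start, * = accepting)

start=S0 accept=S3 S0-a->S0 S0-b->S1 S1-a->S2 S1-b->S1 S2-a->S3 S2-b->S1 S3-a->S0 S3-b->S1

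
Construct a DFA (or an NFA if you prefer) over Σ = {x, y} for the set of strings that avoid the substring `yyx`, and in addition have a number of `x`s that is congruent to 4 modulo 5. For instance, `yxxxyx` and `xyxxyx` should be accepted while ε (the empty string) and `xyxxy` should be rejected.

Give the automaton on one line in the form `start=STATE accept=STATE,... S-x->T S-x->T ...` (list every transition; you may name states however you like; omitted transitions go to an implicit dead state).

Build one automaton per condition and run them in lockstep. One (4 states) tracks partial matches of the forbidden pattern `yyx`; the other (5 states) tracks the count of `x`s modulo 5. Each combined state is a pair, one component from each; accept when both components accept. After merging equivalent states the machine shrinks.
A 12-state machine:
          x    y  
>  S0     S1   S2 
   S1     S3   S4 
   S2     S1   S5 
   S3     S6   S7 
   S4     S3   S5 
   S5     S5   S5 
   S6     S8   S9 
   S7     S6   S5 
 * S8     S0  S10 
   S9     S8   S5 
 * S10    S0  S11 
 * S11    S5  S11 
(> = start, * = accepting)

start=S0 accept=S8,S10,S11 S0-x->S1 S0-y->S2 S1-x->S3 S1-y->S4 S2-x->S1 S2-y->S5 S3-x->S6 S3-y->S7 S4-x->S3 S4-y->S5 S5-x->S5 S5-y->S5 S6-x->S8 S6-y->S9 S7-x->S6 S7-y->S5 S8-x->S0 S8-y->S10 S9-x->S8 S9-y->S5 S10-x->S0 S10-y->S11 S11-x->S5 S11-y->S11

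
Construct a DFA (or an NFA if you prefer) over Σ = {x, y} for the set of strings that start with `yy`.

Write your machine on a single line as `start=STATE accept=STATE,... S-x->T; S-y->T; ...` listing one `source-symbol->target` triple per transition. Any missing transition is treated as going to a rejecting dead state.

start=S0; accept=S2; S0-x->S3; S0-y->S1; S1-x->S3; S1-y->S2; S2-x->S2; S2-y->S2; S3-x->S3; S3-y->S3

Check the first 2 symbols one by one: S0 through S1 record how many have matched `yy` so far; any wrong symbol goes to the dead state S3. After all 2 match we enter the accepting sink S2.
        x   y  
>  S0   S3  S1 
   S1   S3  S2 
 * S2   S2  S2 
   S3   S3  S3 
(> = start, * = accepting)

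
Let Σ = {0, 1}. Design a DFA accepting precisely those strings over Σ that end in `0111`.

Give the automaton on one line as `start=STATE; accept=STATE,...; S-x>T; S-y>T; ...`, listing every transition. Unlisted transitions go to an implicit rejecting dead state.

Let each state record the length of the longest suffix of the input read so far that is also a prefix of `0111`. S1 means the last symbol is `0`; S2 means the last 2 symbols are `01`; S3 means the last 3 symbols are `011`; S4 means the last 4 symbols are `0111`. Accept only at S4, where the string currently ends in `0111`.
With 5 states:
        0   1  
>  S0   S1  S0 
   S1   S1  S2 
   S2   S1  S3 
   S3   S1  S4 
 * S4   S1  S0 
(> = start, * = accepting)

start=S0; accept=S4; S0-0>S1; S0-1>S0; S1-0>S1; S1-1>S2; S2-0>S1; S2-1>S3; S3-0>S1; S3-1>S4; S4-0>S1; S4-1>S0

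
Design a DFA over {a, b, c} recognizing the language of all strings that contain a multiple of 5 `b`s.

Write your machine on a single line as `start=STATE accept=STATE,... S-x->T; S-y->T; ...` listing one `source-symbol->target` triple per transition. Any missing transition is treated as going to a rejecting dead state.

The only thing that matters is how many `b`s have appeared, reduced mod 5. Use one state per residue: S0 for 0, …, S4 for 4. Reading `b` moves to the next residue; anything else stays put. S0 is accepting.
5 states suffice.
        a   b   c  
>* S0   S0  S1  S0 
   S1   S1  S2  S1 
   S2   S2  S3  S2 
   S3   S3  S4  S3 
   S4   S4  S0  S4 
(> = start, * = accepting)

start=S0; accept=S0; S0-a->S0; S0-b->S1; S0-c->S0; S1-a->S1; S1-b->S2; S1-c->S1; S2-a->S2; S2-b->S3; S2-c->S2; S3-a->S3; S3-b->S4; S3-c->S3; S4-a->S4; S4-b->S0; S4-c->S4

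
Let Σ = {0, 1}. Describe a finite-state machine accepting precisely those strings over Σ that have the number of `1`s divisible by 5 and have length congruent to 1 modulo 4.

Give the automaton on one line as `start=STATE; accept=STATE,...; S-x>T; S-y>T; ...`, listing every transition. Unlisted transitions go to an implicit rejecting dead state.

Run two small machines in parallel and take their product. The first has 5 states tracking the count of `1`s modulo 5; the second has 4 states tracking the input length modulo 4. A product state is a pair (one from each), accepting exactly when both do.
With 20 states:
          0    1  
>  q0     q1   q2 
 * q1     q3   q4 
   q2     q4   q5 
   q3     q6   q7 
   q4     q7   q8 
   q5     q8   q9 
   q6     q0  q10 
   q7    q10  q11 
   q8    q11  q12 
   q9    q12  q13 
   q10    q2  q14 
   q11   q14  q15 
   q12   q15  q16 
   q13   q16   q1 
   q14    q5  q17 
   q15   q17  q18 
   q16   q18   q3 
   q17    q9  q19 
   q18   q19   q6 
   q19   q13   q0 
(> = start, * = accepting)

start=q0; accept=q1; q0-0>q1; q0-1>q2; q1-0>q3; q1-1>q4; q2-0>q4; q2-1>q5; q3-0>q6; q3-1>q7; q4-0>q7; q4-1>q8; q5-0>q8; q5-1>q9; q6-0>q0; q6-1>q10; q7-0>q10; q7-1>q11; q8-0>q11; q8-1>q12; q9-0>q12; q9-1>q13; q10-0>q2; q10-1>q14; q11-0>q14; q11-1>q15; q12-0>q15; q12-1>q16; q13-0>q16; q13-1>q1; q14-0>q5; q14-1>q17; q15-0>q17; q15-1>q18; q16-0>q18; q16-1>q3; q17-0>q9; q17-1>q19; q18-0>q19; q18-1>q6; q19-0>q13; q19-1>q0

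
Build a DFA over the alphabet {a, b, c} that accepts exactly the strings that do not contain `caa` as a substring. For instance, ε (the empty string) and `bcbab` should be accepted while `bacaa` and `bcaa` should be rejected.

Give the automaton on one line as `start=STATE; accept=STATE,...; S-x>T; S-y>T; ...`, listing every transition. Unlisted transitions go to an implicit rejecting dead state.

start=S0; accept=S0,S1,S2; S0-a>S0; S0-b>S0; S0-c>S1; S1-a>S2; S1-b>S0; S1-c>S1; S2-a>S3; S2-b>S0; S2-c>S1; S3-a>S3; S3-b>S3; S3-c>S3

Track partial matches of the forbidden pattern `caa`. State S3 is a dead state reached once `caa` has occurred; every other state accepts. S0 means no part of `caa` is currently matched.
A 4-state machine:
        a   b   c  
>* S0   S0  S0  S1 
 * S1   S2  S0  S1 
 * S2   S3  S0  S1 
   S3   S3  S3  S3 
(> = start, * = accepting)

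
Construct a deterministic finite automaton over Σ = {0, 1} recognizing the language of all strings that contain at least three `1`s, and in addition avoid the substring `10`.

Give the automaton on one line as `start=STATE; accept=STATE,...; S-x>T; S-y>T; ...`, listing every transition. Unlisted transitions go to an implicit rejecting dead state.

start=A; accept=E; A-0>A; A-1>B; B-0>C; B-1>D; C-0>C; C-1>C; D-0>C; D-1>E; E-0>C; E-1>E

Run two small machines in parallel and take their product. One (5 states) tracks the count of `1`s, saturating at 4; the other (3 states) tracks partial matches of the forbidden pattern `10`. Each combined state is a pair, one component from each; accept when both components accept. Minimizing collapses redundant product states.
With 5 states:
       0  1 
>  A   A  B 
   B   C  D 
   C   C  C 
   D   C  E 
 * E   C  E 
(> = start, * = accepting)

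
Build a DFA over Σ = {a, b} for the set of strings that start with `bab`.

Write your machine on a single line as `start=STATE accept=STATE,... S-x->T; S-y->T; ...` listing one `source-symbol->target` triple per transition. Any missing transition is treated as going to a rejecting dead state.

start=q0; accept=q3; q0-a->q4; q0-b->q1; q1-a->q2; q1-b->q4; q2-a->q4; q2-b->q3; q3-a->q3; q3-b->q3; q4-a->q4; q4-b->q4

Walk along `bab` while the input agrees: from q0 take `b` to q1, and so on. Any deviation drops to the rejecting sink q4. Once q3 is reached the prefix is confirmed and every continuation is accepted.
        a   b  
>  q0   q4  q1 
   q1   q2  q4 
   q2   q4  q3 
 * q3   q3  q3 
   q4   q4  q4 
(> = start, * = accepting)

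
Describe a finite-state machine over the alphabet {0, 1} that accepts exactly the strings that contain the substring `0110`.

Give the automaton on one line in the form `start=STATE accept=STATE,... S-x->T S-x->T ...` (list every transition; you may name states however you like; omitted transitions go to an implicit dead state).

start=q0 accept=q4 q0-0->q1 q0-1->q0 q1-0->q1 q1-1->q2 q2-0->q1 q2-1->q3 q3-0->q4 q3-1->q0 q4-0->q4 q4-1->q4

States q0..q3 record the length of the longest prefix of `0110` that matches the current input suffix. Reaching q4 means `0110` has been seen, and we stay there forever. Accept from q4.
With 5 states:
        0   1  
>  q0   q1  q0 
   q1   q1  q2 
   q2   q1  q3 
   q3   q4  q0 
 * q4   q4  q4 
(> = start, * = accepting)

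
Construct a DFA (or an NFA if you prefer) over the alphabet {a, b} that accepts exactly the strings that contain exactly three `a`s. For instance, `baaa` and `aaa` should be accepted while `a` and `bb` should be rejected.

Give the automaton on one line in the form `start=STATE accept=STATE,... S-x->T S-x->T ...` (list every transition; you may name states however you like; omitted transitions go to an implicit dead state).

Only the number of `a`s matters, and only up to 4. Make a chain s0 → s1 → s2 → s3 → s4 advanced by each `a` (with s4 absorbing); every other symbol self-loops. The accepting set is {s3}.
A 5-state machine:
        a   b  
>  s0   s1  s0 
   s1   s2  s1 
   s2   s3  s2 
 * s3   s4  s3 
   s4   s4  s4 
(> = start, * = accepting)

start=s0 accept=s3 s0-a->s1 s0-b->s0 s1-a->s2 s1-b->s1 s2-a->s3 s2-b->s2 s3-a->s4 s3-b->s3 s4-a->s4 s4-b->s4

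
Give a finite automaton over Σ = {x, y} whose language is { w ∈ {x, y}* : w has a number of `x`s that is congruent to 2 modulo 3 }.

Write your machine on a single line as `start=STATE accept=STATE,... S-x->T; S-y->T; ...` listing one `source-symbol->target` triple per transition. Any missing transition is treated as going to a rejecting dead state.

start=A; accept=C; A-x->B; A-y->A; B-x->C; B-y->B; C-x->A; C-y->C

Keep the running count of `x`s modulo 3: each `x` advances along the cycle A → B → C → A while other symbols loop. Accept at C.
A 3-state machine:
       x  y 
>  A   B  A 
   B   C  B 
 * C   A  C 
(> = start, * = accepting)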